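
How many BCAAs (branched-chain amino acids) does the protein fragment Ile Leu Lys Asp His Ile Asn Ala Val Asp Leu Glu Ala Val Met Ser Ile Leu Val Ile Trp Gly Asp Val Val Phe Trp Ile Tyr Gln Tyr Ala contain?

Valine (V), leucine (L), and isoleucine (I) are the branched-chain amino acids.
Matching residues: Ile1, Leu2, Ile6, Val9, Leu11, Val14, Ile17, Leu18, Val19, Ile20, Val24, Val25, Ile28.

13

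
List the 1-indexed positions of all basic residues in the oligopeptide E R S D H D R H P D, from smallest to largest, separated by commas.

K, R, and H are the three residues with basic side chains (ε-amine, guanidinium, and imidazole respectively).
Matching residues: R2, H5, R7, H8.

2, 5, 7, 8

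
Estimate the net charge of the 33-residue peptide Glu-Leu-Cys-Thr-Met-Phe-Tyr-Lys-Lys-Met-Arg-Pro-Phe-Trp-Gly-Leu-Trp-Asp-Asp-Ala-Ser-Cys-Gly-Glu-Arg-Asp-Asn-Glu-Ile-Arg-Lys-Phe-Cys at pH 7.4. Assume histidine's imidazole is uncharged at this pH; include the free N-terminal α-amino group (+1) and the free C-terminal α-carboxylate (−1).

Near pH 7.4, K and R contribute +1 each, D and E contribute −1 each, and every other side chain (His included, as stated) is uncharged.
Positive (K, R): Lys8, Lys9, Arg11, Arg25, Arg30, Lys31 → +6.
Negative (D, E): Glu1, Asp18, Asp19, Glu24, Asp26, Glu28 → −6.
The N-terminus (+1) and C-terminus (−1) cancel.
Net charge = (+6) + (−6) = 0.

0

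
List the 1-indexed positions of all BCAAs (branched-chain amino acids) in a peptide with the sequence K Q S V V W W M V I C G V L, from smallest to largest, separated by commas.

V, L, and I make up the branched-chain aliphatic group.
Matching residues: V4, V5, V9, I10, V13, L14.

4, 5, 9, 10, 13, 14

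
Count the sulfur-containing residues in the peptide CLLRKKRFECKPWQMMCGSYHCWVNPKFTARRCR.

7

Cysteine (C, thiol) and methionine (M, thioether) are the two sulfur-containing amino acids.
Matching residues: C1, C10, M15, M16, C17, C22, C33.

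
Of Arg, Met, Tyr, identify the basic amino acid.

K, R, and H are the three residues with basic side chains (ε-amine, guanidinium, and imidazole respectively).
Of the listed options, only Arg belongs to this group.

Arg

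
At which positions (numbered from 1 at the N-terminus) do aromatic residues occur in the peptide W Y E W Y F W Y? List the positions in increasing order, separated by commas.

1, 2, 4, 5, 6, 7, 8

The aromatic amino acids are Phe (F, benzyl), Trp (W, indole), and Tyr (Y, phenol).
Matching residues: W1, Y2, W4, Y5, F6, W7, Y8.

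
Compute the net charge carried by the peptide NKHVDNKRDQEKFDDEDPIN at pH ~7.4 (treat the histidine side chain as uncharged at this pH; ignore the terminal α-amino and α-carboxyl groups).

Near pH 7.4, K and R contribute +1 each, D and E contribute −1 each, and every other side chain (His included, as stated) is uncharged.
Positive (K, R): K2, K7, R8, K12 → +4.
Negative (D, E): D5, D9, E11, D14, D15, E16, D17 → −7.
Net charge = (+4) + (−7) = −3.

-3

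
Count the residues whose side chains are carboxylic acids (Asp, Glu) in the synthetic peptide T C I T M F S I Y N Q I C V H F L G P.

0

None of the 19 residues belong to this group.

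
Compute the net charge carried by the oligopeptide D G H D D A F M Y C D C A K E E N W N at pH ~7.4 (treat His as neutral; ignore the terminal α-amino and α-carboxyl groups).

Near pH 7.4, K and R contribute +1 each, D and E contribute −1 each, and every other side chain (His included, as stated) is uncharged.
Positive (K, R): K14 → +1.
Negative (D, E): D1, D4, D5, D11, E15, E16 → −6.
Net charge = (+1) + (−6) = −5.

-5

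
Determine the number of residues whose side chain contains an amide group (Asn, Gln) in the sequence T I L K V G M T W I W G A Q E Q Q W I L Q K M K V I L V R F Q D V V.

Matching residues: Q14, Q16, Q17, Q21, Q31.

5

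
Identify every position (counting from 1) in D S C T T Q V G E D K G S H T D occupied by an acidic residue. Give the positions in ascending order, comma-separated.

1, 9, 10, 16

Aspartate (D) and glutamate (E) have carboxylic-acid side chains and are the acidic amino acids.
Matching residues: D1, E9, D10, D16.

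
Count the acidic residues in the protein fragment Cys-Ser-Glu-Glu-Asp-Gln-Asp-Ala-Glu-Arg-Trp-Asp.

6

Aspartate (D) and glutamate (E) have carboxylic-acid side chains and are the acidic amino acids.
Matching residues: Glu3, Glu4, Asp5, Asp7, Glu9, Asp12.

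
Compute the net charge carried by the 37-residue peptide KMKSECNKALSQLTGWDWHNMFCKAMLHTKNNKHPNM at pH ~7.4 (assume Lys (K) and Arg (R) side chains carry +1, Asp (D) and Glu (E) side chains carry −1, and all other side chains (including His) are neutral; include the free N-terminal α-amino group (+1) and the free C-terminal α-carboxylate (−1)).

+4

Positive (K, R): K1, K3, K8, K24, K30, K33 → +6.
Negative (D, E): E5, D17 → −2.
The N-terminus (+1) and C-terminus (−1) cancel.
Net charge = (+6) + (−2) = +4.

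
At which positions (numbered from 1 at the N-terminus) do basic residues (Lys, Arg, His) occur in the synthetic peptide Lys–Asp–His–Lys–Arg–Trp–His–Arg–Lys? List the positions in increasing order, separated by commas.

Matching residues: Lys1, His3, Lys4, Arg5, His7, Arg8, Lys9.

1, 3, 4, 5, 7, 8, 9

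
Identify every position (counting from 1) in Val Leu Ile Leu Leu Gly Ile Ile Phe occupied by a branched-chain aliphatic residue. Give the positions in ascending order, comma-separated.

The BCAAs are Val, Leu, and Ile — aliphatic side chains with a branch point.
Matching residues: Val1, Leu2, Ile3, Leu4, Leu5, Ile7, Ile8.

1, 2, 3, 4, 5, 7, 8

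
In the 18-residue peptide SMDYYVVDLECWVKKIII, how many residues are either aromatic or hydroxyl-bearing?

Aromatic: F, W, Y. Hydroxyl-bearing: S, T, Y.
Aromatic residues here: Y4, Y5, W12 (3).
Hydroxyl-bearing residues here: S1, Y4, Y5 (3).
Y is in both groups, so the 2 Y residues must not be double-counted.
Total = 3 + 3 − 2 = 4.

4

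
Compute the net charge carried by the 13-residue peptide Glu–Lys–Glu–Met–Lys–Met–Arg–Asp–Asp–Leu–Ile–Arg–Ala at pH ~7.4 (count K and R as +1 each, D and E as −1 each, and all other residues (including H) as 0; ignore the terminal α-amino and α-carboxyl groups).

0

Positive (K, R): Lys2, Lys5, Arg7, Arg12 → +4.
Negative (D, E): Glu1, Glu3, Asp8, Asp9 → −4.
Net charge = (+4) + (−4) = 0.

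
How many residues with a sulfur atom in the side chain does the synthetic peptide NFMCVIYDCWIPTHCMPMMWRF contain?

Only Cys (C) and Met (M) have a sulfur atom in the side chain.
Matching residues: M3, C4, C9, C15, M16, M18, M19.

7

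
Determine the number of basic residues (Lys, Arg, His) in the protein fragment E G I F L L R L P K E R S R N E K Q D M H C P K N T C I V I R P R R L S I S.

Matching residues: R7, K10, R12, R14, K17, H21, K24, R31, R33, R34.

10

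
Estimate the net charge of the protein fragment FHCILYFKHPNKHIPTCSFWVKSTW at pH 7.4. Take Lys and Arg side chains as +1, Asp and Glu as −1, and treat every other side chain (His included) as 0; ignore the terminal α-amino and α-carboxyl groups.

Positive (K, R): K8, K12, K22 → +3.
Negative (D, E): none → −0.
Net charge = (+3) + (−0) = +3.

+3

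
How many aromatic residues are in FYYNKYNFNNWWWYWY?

F, W, and Y each carry an aromatic ring on the side chain.
Matching residues: F1, Y2, Y3, Y6, F8, W11, W12, W13, Y14, W15, Y16.

11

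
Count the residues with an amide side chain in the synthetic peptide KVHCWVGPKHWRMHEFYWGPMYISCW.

0

Asparagine (N) and glutamine (Q) have uncharged amide side chains.
None of the 26 residues belong to this group.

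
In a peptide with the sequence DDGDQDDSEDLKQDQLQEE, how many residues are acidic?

Aspartate (D) and glutamate (E) have carboxylic-acid side chains and are the acidic amino acids.
Matching residues: D1, D2, D4, D6, D7, E9, D10, D14, E18, E19.

10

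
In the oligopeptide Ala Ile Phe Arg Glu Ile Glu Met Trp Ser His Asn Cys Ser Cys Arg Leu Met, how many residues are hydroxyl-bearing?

S, T, and Y are the three residues with a side-chain hydroxyl.
Matching residues: Ser10, Ser14.

2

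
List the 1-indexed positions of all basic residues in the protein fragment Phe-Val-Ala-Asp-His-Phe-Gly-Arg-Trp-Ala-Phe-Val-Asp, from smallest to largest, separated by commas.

Lysine (K), arginine (R), and histidine (H) have basic, nitrogen-containing side chains.
Matching residues: His5, Arg8.

5, 8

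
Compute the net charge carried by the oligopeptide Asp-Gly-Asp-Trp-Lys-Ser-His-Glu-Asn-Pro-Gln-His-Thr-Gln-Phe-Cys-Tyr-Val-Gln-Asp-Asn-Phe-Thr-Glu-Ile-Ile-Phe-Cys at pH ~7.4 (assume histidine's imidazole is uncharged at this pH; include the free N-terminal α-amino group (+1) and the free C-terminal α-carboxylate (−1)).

-4

At pH ~7.4 the Lys and Arg side chains are protonated (+1), the Asp and Glu side chains are deprotonated (−1), and with His taken as neutral all other side chains carry no charge.
Positive (K, R): Lys5 → +1.
Negative (D, E): Asp1, Asp3, Glu8, Asp20, Glu24 → −5.
The N-terminus (+1) and C-terminus (−1) cancel.
Net charge = (+1) + (−5) = −4.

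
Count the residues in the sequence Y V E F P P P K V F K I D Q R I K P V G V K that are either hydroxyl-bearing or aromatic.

3

Hydroxyl-bearing: S, T, Y. Aromatic: F, W, Y.
Hydroxyl-bearing residues here: Y1 (1).
Aromatic residues here: Y1, F4, F10 (3).
Y is in both groups, so the 1 Y residue must not be double-counted.
Total = 1 + 3 − 1 = 3.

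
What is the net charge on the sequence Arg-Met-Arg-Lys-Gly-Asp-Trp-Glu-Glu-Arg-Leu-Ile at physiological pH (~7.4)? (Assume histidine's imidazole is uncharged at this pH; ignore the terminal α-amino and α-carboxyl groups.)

+1

At pH ~7.4 the Lys and Arg side chains are protonated (+1), the Asp and Glu side chains are deprotonated (−1), and with His taken as neutral all other side chains carry no charge.
Positive (K, R): Arg1, Arg3, Lys4, Arg10 → +4.
Negative (D, E): Asp6, Glu8, Glu9 → −3.
Net charge = (+4) + (−3) = +1.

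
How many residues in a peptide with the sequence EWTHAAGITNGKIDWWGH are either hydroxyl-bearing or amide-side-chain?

Hydroxyl-bearing: S, T, Y. Amide-side-chain: N, Q.
Hydroxyl-bearing residues here: T3, T9 (2).
Amide-side-chain residues here: N10 (1).
The two groups share no amino acid, so total = 2 + 1 = 3.

3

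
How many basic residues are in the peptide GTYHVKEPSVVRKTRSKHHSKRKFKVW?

12

The basic amino acids are Lys (K), Arg (R), and His (H).
Matching residues: H4, K6, R12, K13, R15, K17, H18, H19, K21, R22, K23, K25.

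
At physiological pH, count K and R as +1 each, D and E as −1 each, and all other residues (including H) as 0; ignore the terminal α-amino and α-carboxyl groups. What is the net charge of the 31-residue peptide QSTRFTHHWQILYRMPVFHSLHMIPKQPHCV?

+3

Positive (K, R): R4, R14, K26 → +3.
Negative (D, E): none → −0.
Net charge = (+3) + (−0) = +3.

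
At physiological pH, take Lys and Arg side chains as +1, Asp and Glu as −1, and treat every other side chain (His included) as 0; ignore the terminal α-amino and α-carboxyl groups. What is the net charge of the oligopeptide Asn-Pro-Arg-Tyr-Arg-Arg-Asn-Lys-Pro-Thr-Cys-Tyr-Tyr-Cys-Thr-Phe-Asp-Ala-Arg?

+4

Positive (K, R): Arg3, Arg5, Arg6, Lys8, Arg19 → +5.
Negative (D, E): Asp17 → −1.
Net charge = (+5) + (−1) = +4.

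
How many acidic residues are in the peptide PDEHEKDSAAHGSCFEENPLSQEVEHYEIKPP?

9

The acidic residues are Asp (D) and Glu (E), whose side chains end in a carboxylate group.
Matching residues: D2, E3, E5, D7, E16, E17, E23, E25, E28.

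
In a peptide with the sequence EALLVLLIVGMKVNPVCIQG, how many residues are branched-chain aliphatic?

Valine (V), leucine (L), and isoleucine (I) are the branched-chain amino acids.
Matching residues: L3, L4, V5, L6, L7, I8, V9, V13, V16, I18.

10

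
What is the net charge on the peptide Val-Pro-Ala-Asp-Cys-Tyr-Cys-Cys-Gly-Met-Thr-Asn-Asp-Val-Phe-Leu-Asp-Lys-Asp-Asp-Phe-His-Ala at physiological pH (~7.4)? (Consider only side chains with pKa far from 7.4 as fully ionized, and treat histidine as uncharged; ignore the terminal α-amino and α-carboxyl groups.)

Near pH 7.4, K and R contribute +1 each, D and E contribute −1 each, and every other side chain (His included, as stated) is uncharged.
Positive (K, R): Lys18 → +1.
Negative (D, E): Asp4, Asp13, Asp17, Asp19, Asp20 → −5.
Net charge = (+1) + (−5) = −4.

-4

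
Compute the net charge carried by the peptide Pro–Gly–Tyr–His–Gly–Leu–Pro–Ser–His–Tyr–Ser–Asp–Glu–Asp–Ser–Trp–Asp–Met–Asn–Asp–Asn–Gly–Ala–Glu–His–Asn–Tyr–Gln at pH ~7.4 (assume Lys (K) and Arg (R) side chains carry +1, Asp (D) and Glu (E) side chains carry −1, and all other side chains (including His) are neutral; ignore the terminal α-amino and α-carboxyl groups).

-6

Positive (K, R): none → +0.
Negative (D, E): Asp12, Glu13, Asp14, Asp17, Asp20, Glu24 → −6.
Net charge = (+0) + (−6) = −6.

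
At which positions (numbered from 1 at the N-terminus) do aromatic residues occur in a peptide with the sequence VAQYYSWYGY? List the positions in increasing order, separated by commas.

F, W, and Y each carry an aromatic ring on the side chain.
Matching residues: Y4, Y5, W7, Y8, Y10.

4, 5, 7, 8, 10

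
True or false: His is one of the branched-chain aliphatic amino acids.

Valine (V), leucine (L), and isoleucine (I) are the branched-chain amino acids.
Histidine is not in this group.

False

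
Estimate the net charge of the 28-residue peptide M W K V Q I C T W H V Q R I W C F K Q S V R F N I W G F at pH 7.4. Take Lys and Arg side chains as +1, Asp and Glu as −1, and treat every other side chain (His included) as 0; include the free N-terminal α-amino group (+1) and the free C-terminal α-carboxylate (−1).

+4

Positive (K, R): K3, R13, K18, R22 → +4.
Negative (D, E): none → −0.
The N-terminus (+1) and C-terminus (−1) cancel.
Net charge = (+4) + (−0) = +4.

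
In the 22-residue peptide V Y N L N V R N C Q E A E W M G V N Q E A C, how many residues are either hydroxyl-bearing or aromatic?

2

Hydroxyl-bearing: S, T, Y. Aromatic: F, W, Y.
Hydroxyl-bearing residues here: Y2 (1).
Aromatic residues here: Y2, W14 (2).
Y is in both groups, so the 1 Y residue must not be double-counted.
Total = 1 + 2 − 1 = 2.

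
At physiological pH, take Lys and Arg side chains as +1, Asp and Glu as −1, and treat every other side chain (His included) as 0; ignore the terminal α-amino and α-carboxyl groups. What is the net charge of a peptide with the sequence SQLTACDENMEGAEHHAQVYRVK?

Positive (K, R): R21, K23 → +2.
Negative (D, E): D7, E8, E11, E14 → −4.
Net charge = (+2) + (−4) = −2.

-2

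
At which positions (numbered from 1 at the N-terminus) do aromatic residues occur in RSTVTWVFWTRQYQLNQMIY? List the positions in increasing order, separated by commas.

6, 8, 9, 13, 20

The aromatic amino acids are Phe (F, benzyl), Trp (W, indole), and Tyr (Y, phenol).
Matching residues: W6, F8, W9, Y13, Y20.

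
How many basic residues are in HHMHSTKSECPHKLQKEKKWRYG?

10

Lysine (K), arginine (R), and histidine (H) have basic, nitrogen-containing side chains.
Matching residues: H1, H2, H4, K7, H12, K13, K16, K18, K19, R21.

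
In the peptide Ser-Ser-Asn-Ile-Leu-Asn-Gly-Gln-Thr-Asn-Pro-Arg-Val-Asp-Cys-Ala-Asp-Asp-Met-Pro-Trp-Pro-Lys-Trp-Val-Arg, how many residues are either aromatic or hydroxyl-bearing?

Aromatic: F, W, Y. Hydroxyl-bearing: S, T, Y.
Aromatic residues here: Trp21, Trp24 (2).
Hydroxyl-bearing residues here: Ser1, Ser2, Thr9 (3).
(Y belongs to both groups, but none appear in this sequence.) Total = 2 + 3 = 5.

5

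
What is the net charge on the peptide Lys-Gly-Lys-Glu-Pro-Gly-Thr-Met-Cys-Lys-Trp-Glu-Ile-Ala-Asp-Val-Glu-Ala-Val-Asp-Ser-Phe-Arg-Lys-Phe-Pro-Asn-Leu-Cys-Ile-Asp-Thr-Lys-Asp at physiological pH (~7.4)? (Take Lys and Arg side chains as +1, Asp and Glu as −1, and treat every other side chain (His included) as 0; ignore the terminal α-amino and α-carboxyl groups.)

-1

Positive (K, R): Lys1, Lys3, Lys10, Arg23, Lys24, Lys33 → +6.
Negative (D, E): Glu4, Glu12, Asp15, Glu17, Asp20, Asp31, Asp34 → −7.
Net charge = (+6) + (−7) = −1.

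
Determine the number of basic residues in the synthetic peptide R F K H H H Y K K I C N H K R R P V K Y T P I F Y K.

13

K, R, and H are the three residues with basic side chains (ε-amine, guanidinium, and imidazole respectively).
Matching residues: R1, K3, H4, H5, H6, K8, K9, H13, K14, R15, R16, K19, K26.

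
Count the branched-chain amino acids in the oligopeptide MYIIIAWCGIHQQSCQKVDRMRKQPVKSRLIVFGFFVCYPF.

10

Valine (V), leucine (L), and isoleucine (I) are the branched-chain amino acids.
Matching residues: I3, I4, I5, I10, V18, V26, L30, I31, V32, V37.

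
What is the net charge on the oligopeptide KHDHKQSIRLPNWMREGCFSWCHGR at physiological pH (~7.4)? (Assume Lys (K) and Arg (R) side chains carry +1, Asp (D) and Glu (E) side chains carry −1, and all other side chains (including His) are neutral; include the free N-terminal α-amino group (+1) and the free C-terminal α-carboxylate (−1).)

Positive (K, R): K1, K5, R9, R15, R25 → +5.
Negative (D, E): D3, E16 → −2.
The N-terminus (+1) and C-terminus (−1) cancel.
Net charge = (+5) + (−2) = +3.

+3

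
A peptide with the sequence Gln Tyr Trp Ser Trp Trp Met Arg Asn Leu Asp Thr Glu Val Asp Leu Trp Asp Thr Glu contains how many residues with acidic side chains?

The acidic residues are Asp (D) and Glu (E), whose side chains end in a carboxylate group.
Matching residues: Asp11, Glu13, Asp15, Asp18, Glu20.

5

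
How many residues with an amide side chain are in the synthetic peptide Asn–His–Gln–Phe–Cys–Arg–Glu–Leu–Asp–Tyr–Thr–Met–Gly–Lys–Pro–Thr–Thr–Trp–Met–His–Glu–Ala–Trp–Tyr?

Asparagine (N) and glutamine (Q) have uncharged amide side chains.
Matching residues: Asn1, Gln3.

2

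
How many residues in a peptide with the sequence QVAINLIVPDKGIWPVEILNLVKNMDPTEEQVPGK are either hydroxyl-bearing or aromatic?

2

Hydroxyl-bearing: S, T, Y. Aromatic: F, W, Y.
Hydroxyl-bearing residues here: T28 (1).
Aromatic residues here: W14 (1).
(Y belongs to both groups, but none appear in this sequence.) Total = 1 + 1 = 2.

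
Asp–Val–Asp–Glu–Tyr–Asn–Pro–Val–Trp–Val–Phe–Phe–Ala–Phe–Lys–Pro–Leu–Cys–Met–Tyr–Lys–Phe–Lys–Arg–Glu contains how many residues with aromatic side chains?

Phenylalanine (F), tryptophan (W), and tyrosine (Y) have aromatic ring side chains.
Matching residues: Tyr5, Trp9, Phe11, Phe12, Phe14, Tyr20, Phe22.

7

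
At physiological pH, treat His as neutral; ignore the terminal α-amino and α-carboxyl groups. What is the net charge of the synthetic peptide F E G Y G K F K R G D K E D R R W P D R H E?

The side chains ionized at physiological pH are Lys/Arg (+1) and Asp/Glu (−1); with His treated as neutral, nothing else contributes.
Positive (K, R): K6, K8, R9, K12, R15, R16, R20 → +7.
Negative (D, E): E2, D11, E13, D14, D19, E22 → −6.
Net charge = (+7) + (−6) = +1.

+1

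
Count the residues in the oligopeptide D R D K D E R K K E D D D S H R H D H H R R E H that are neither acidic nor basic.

1

Acidic: D, E. Basic: K, R, H. All other residues are neither.
Matching residues: S14.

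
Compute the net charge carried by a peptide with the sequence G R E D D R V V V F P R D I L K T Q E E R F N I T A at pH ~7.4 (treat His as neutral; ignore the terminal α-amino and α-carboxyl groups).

-1

At pH ~7.4 the Lys and Arg side chains are protonated (+1), the Asp and Glu side chains are deprotonated (−1), and with His taken as neutral all other side chains carry no charge.
Positive (K, R): R2, R6, R12, K16, R21 → +5.
Negative (D, E): E3, D4, D5, D13, E19, E20 → −6.
Net charge = (+5) + (−6) = −1.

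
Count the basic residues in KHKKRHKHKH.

10

K, R, and H are the three residues with basic side chains (ε-amine, guanidinium, and imidazole respectively).
Matching residues: K1, H2, K3, K4, R5, H6, K7, H8, K9, H10.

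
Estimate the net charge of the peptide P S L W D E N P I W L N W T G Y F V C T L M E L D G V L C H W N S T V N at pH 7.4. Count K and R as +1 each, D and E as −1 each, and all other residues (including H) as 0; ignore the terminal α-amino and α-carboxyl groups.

Positive (K, R): none → +0.
Negative (D, E): D5, E6, E23, D25 → −4.
Net charge = (+0) + (−4) = −4.

-4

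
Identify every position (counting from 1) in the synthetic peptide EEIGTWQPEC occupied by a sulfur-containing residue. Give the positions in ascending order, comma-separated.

The sulfur-bearing residues are cysteine (–SH) and methionine (–S–CH₃).
Matching residues: C10.

10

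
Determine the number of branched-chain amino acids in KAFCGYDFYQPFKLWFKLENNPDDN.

2

V, L, and I make up the branched-chain aliphatic group.
Matching residues: L14, L18.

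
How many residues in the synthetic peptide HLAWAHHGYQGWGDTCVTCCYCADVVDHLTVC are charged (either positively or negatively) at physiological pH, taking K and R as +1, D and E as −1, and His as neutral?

3

Charged side chains at pH ~7.4: K, R (positive); D, E (negative).
Matching residues: D14, D24, D27.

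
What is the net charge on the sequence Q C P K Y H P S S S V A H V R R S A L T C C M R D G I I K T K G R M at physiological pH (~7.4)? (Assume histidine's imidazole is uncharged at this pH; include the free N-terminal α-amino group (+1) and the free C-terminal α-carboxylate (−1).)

Near pH 7.4, K and R contribute +1 each, D and E contribute −1 each, and every other side chain (His included, as stated) is uncharged.
Positive (K, R): K4, R15, R16, R24, K29, K31, R33 → +7.
Negative (D, E): D25 → −1.
The N-terminus (+1) and C-terminus (−1) cancel.
Net charge = (+7) + (−1) = +6.

+6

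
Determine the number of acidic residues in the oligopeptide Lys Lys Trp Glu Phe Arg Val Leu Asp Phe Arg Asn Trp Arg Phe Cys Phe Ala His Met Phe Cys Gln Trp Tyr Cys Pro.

2

Only D (aspartate) and E (glutamate) carry a side-chain carboxylic acid.
Matching residues: Glu4, Asp9.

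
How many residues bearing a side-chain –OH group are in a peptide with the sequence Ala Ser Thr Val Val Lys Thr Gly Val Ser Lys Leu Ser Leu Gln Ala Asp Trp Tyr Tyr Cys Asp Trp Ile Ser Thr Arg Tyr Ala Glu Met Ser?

The –OH-bearing residues are Ser, Thr (aliphatic alcohols), and Tyr (phenol).
Matching residues: Ser2, Thr3, Thr7, Ser10, Ser13, Tyr19, Tyr20, Ser25, Thr26, Tyr28, Ser32.

11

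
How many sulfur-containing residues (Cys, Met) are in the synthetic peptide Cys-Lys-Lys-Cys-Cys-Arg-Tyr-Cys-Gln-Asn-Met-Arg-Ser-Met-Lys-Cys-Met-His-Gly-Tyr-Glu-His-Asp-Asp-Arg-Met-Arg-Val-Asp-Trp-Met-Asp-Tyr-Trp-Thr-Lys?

10

Matching residues: Cys1, Cys4, Cys5, Cys8, Met11, Met14, Cys16, Met17, Met26, Met31.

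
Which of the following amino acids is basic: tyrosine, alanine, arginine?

K, R, and H are the three residues with basic side chains (ε-amine, guanidinium, and imidazole respectively).
Of the listed options, only arginine belongs to this group.

arginine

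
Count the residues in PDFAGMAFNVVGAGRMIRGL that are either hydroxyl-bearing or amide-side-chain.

1

Hydroxyl-bearing: S, T, Y. Amide-side-chain: N, Q.
Hydroxyl-bearing residues here: none (0).
Amide-side-chain residues here: N9 (1).
The two groups share no amino acid, so total = 0 + 1 = 1.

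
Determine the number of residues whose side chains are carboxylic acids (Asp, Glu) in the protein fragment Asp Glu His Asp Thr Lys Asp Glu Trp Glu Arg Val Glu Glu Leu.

Matching residues: Asp1, Glu2, Asp4, Asp7, Glu8, Glu10, Glu13, Glu14.

8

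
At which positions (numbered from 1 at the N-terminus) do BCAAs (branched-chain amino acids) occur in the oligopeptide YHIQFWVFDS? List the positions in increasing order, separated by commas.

3, 7

Valine (V), leucine (L), and isoleucine (I) are the branched-chain amino acids.
Matching residues: I3, V7.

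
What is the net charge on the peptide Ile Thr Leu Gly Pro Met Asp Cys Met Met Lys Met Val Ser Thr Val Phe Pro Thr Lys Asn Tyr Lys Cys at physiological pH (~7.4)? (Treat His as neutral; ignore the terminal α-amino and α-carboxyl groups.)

At pH ~7.4 the Lys and Arg side chains are protonated (+1), the Asp and Glu side chains are deprotonated (−1), and with His taken as neutral all other side chains carry no charge.
Positive (K, R): Lys11, Lys20, Lys23 → +3.
Negative (D, E): Asp7 → −1.
Net charge = (+3) + (−1) = +2.

+2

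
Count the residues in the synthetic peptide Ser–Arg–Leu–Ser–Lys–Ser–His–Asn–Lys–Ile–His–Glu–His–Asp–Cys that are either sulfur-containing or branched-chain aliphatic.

Sulfur-containing: C, M. Branched-chain aliphatic: I, L, V.
Sulfur-containing residues here: Cys15 (1).
Branched-chain aliphatic residues here: Leu3, Ile10 (2).
The two groups share no amino acid, so total = 1 + 2 = 3.

3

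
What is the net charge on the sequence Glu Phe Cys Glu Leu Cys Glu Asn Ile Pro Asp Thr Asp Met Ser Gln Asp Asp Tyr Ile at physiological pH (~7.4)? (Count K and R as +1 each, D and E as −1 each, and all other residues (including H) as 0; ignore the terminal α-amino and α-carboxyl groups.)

Positive (K, R): none → +0.
Negative (D, E): Glu1, Glu4, Glu7, Asp11, Asp13, Asp17, Asp18 → −7.
Net charge = (+0) + (−7) = −7.

-7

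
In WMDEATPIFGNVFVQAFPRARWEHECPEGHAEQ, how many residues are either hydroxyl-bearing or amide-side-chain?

Hydroxyl-bearing: S, T, Y. Amide-side-chain: N, Q.
Hydroxyl-bearing residues here: T6 (1).
Amide-side-chain residues here: N11, Q15, Q33 (3).
The two groups share no amino acid, so total = 1 + 3 = 4.

4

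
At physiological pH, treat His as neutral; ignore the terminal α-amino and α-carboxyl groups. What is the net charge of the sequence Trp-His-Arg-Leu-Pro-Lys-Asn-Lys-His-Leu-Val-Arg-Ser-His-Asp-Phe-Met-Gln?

+3

Near pH 7.4, K and R contribute +1 each, D and E contribute −1 each, and every other side chain (His included, as stated) is uncharged.
Positive (K, R): Arg3, Lys6, Lys8, Arg12 → +4.
Negative (D, E): Asp15 → −1.
Net charge = (+4) + (−1) = +3.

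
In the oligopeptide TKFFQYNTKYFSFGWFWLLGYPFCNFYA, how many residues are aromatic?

Phenylalanine (F), tryptophan (W), and tyrosine (Y) have aromatic ring side chains.
Matching residues: F3, F4, Y6, Y10, F11, F13, W15, F16, W17, Y21, F23, F26, Y27.

13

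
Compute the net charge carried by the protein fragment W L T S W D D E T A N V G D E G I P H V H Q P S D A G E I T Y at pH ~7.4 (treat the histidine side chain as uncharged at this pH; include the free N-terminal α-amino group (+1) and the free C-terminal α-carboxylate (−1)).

Near pH 7.4, K and R contribute +1 each, D and E contribute −1 each, and every other side chain (His included, as stated) is uncharged.
Positive (K, R): none → +0.
Negative (D, E): D6, D7, E8, D14, E15, D25, E28 → −7.
The N-terminus (+1) and C-terminus (−1) cancel.
Net charge = (+0) + (−7) = −7.

-7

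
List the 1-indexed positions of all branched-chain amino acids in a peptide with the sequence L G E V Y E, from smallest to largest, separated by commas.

The BCAAs are Val, Leu, and Ile — aliphatic side chains with a branch point.
Matching residues: L1, V4.

1, 4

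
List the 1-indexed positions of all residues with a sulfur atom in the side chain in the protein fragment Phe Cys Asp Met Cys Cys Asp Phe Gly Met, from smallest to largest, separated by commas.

The sulfur-bearing residues are cysteine (–SH) and methionine (–S–CH₃).
Matching residues: Cys2, Met4, Cys5, Cys6, Met10.

2, 4, 5, 6, 10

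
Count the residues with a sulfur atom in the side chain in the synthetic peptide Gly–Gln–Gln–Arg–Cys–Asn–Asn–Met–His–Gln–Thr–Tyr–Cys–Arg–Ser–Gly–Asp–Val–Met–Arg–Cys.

5

Only Cys (C) and Met (M) have a sulfur atom in the side chain.
Matching residues: Cys5, Met8, Cys13, Met19, Cys21.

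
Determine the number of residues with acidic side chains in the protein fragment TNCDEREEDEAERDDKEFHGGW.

10

Only D (aspartate) and E (glutamate) carry a side-chain carboxylic acid.
Matching residues: D4, E5, E7, E8, D9, E10, E12, D14, D15, E17.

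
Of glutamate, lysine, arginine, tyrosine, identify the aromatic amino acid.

F, W, and Y each carry an aromatic ring on the side chain.
Of the listed options, only tyrosine belongs to this group.

tyrosine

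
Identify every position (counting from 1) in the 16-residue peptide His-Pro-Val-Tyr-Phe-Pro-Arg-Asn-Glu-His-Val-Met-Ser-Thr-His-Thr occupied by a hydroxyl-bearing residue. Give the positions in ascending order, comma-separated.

4, 13, 14, 16

S, T, and Y are the three residues with a side-chain hydroxyl.
Matching residues: Tyr4, Ser13, Thr14, Thr16.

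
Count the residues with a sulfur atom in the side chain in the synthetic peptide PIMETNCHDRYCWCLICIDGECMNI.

7

Only Cys (C) and Met (M) have a sulfur atom in the side chain.
Matching residues: M3, C7, C12, C14, C17, C22, M23.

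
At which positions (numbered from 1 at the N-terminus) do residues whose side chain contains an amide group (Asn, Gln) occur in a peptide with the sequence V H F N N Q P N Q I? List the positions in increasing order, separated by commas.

4, 5, 6, 8, 9

Matching residues: N4, N5, Q6, N8, Q9.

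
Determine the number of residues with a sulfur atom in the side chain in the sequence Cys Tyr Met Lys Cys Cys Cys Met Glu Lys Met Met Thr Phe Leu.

8

Cysteine (C, thiol) and methionine (M, thioether) are the two sulfur-containing amino acids.
Matching residues: Cys1, Met3, Cys5, Cys6, Cys7, Met8, Met11, Met12.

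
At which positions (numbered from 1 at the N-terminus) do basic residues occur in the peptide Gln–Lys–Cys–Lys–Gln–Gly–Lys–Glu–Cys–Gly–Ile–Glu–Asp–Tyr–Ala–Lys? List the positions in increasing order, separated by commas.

2, 4, 7, 16

Lysine (K), arginine (R), and histidine (H) have basic, nitrogen-containing side chains.
Matching residues: Lys2, Lys4, Lys7, Lys16.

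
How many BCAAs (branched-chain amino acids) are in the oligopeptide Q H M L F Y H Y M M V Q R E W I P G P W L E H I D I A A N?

V, L, and I make up the branched-chain aliphatic group.
Matching residues: L4, V11, I16, L21, I24, I26.

6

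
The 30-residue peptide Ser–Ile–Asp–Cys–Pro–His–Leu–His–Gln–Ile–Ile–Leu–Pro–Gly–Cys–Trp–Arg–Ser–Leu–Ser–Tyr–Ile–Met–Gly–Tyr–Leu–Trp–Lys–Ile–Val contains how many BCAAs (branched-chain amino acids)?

10

Valine (V), leucine (L), and isoleucine (I) are the branched-chain amino acids.
Matching residues: Ile2, Leu7, Ile10, Ile11, Leu12, Leu19, Ile22, Leu26, Ile29, Val30.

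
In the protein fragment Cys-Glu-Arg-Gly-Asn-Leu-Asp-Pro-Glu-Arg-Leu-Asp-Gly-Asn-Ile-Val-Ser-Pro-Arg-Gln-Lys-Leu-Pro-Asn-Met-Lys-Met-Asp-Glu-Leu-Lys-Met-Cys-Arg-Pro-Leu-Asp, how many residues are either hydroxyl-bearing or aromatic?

1

Hydroxyl-bearing: S, T, Y. Aromatic: F, W, Y.
Hydroxyl-bearing residues here: Ser17 (1).
Aromatic residues here: none (0).
(Y belongs to both groups, but none appear in this sequence.) Total = 1 + 0 = 1.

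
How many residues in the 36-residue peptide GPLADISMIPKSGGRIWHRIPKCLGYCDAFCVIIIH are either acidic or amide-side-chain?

2

Acidic: D, E. Amide-side-chain: N, Q.
Acidic residues here: D5, D28 (2).
Amide-side-chain residues here: none (0).
The two groups share no amino acid, so total = 2 + 0 = 2.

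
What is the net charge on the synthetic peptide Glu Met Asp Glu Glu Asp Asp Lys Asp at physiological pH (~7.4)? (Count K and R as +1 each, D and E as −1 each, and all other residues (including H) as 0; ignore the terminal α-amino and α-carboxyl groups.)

Positive (K, R): Lys8 → +1.
Negative (D, E): Glu1, Asp3, Glu4, Glu5, Asp6, Asp7, Asp9 → −7.
Net charge = (+1) + (−7) = −6.

-6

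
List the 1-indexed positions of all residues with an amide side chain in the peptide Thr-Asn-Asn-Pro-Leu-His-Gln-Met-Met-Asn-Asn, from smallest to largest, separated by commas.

2, 3, 7, 10, 11

Only N (asparagine) and Q (glutamine) carry a side-chain carboxamide.
Matching residues: Asn2, Asn3, Gln7, Asn10, Asn11.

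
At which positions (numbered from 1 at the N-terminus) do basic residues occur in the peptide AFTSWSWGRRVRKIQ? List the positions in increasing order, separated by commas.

K, R, and H are the three residues with basic side chains (ε-amine, guanidinium, and imidazole respectively).
Matching residues: R9, R10, R12, K13.

9, 10, 12, 13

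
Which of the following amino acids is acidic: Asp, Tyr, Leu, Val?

Aspartate (D) and glutamate (E) have carboxylic-acid side chains and are the acidic amino acids.
Of the listed options, only Asp belongs to this group.

Asp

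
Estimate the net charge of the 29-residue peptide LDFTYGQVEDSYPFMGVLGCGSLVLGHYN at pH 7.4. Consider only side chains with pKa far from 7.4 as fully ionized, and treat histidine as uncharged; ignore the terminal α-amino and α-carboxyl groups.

-3

The side chains ionized at physiological pH are Lys/Arg (+1) and Asp/Glu (−1); with His treated as neutral, nothing else contributes.
Positive (K, R): none → +0.
Negative (D, E): D2, E9, D10 → −3.
Net charge = (+0) + (−3) = −3.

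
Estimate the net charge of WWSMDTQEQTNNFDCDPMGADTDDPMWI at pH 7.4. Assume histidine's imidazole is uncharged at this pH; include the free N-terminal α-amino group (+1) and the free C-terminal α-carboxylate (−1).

-7

At pH ~7.4 the Lys and Arg side chains are protonated (+1), the Asp and Glu side chains are deprotonated (−1), and with His taken as neutral all other side chains carry no charge.
Positive (K, R): none → +0.
Negative (D, E): D5, E8, D14, D16, D21, D23, D24 → −7.
The N-terminus (+1) and C-terminus (−1) cancel.
Net charge = (+0) + (−7) = −7.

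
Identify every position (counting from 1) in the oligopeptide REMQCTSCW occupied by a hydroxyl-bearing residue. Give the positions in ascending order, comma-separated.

6, 7

The –OH-bearing residues are Ser, Thr (aliphatic alcohols), and Tyr (phenol).
Matching residues: T6, S7.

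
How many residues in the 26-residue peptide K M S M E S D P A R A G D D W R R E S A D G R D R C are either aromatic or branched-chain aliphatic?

1

Aromatic: F, W, Y. Branched-chain aliphatic: I, L, V.
Aromatic residues here: W15 (1).
Branched-chain aliphatic residues here: none (0).
The two groups share no amino acid, so total = 1 + 0 = 1.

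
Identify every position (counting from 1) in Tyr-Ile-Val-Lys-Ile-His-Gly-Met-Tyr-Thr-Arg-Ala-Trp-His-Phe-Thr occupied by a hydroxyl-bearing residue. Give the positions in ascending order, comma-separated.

Matching residues: Tyr1, Tyr9, Thr10, Thr16.

1, 9, 10, 16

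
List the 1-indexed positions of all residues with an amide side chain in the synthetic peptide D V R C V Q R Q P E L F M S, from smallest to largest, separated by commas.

Asparagine (N) and glutamine (Q) have uncharged amide side chains.
Matching residues: Q6, Q8.

6, 8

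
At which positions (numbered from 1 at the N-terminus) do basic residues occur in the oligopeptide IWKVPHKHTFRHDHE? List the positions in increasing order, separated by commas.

K, R, and H are the three residues with basic side chains (ε-amine, guanidinium, and imidazole respectively).
Matching residues: K3, H6, K7, H8, R11, H12, H14.

3, 6, 7, 8, 11, 12, 14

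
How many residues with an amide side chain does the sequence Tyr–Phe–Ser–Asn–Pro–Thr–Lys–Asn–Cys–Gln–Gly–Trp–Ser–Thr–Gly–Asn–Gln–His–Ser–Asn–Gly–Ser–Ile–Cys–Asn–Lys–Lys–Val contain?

7

The amide-side-chain residues are Asn (N) and Gln (Q).
Matching residues: Asn4, Asn8, Gln10, Asn16, Gln17, Asn20, Asn25.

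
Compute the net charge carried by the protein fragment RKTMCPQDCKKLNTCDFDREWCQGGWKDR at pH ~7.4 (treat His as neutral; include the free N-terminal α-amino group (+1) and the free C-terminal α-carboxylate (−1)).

At pH ~7.4 the Lys and Arg side chains are protonated (+1), the Asp and Glu side chains are deprotonated (−1), and with His taken as neutral all other side chains carry no charge.
Positive (K, R): R1, K2, K10, K11, R19, K27, R29 → +7.
Negative (D, E): D8, D16, D18, E20, D28 → −5.
The N-terminus (+1) and C-terminus (−1) cancel.
Net charge = (+7) + (−5) = +2.

+2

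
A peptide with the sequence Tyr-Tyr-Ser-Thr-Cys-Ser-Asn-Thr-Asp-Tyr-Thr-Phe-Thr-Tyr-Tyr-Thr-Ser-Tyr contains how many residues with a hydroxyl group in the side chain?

14

The –OH-bearing residues are Ser, Thr (aliphatic alcohols), and Tyr (phenol).
Matching residues: Tyr1, Tyr2, Ser3, Thr4, Ser6, Thr8, Tyr10, Thr11, Thr13, Tyr14, Tyr15, Thr16, Ser17, Tyr18.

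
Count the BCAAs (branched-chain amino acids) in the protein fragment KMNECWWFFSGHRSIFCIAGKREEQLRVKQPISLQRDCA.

V, L, and I make up the branched-chain aliphatic group.
Matching residues: I15, I18, L26, V28, I32, L34.

6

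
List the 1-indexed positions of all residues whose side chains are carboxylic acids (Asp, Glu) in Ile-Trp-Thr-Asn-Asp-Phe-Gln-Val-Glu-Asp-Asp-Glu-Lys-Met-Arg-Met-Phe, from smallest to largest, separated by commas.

5, 9, 10, 11, 12

Matching residues: Asp5, Glu9, Asp10, Asp11, Glu12.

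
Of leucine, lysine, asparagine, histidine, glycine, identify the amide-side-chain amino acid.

asparagine

Only N (asparagine) and Q (glutamine) carry a side-chain carboxamide.
Of the listed options, only asparagine belongs to this group.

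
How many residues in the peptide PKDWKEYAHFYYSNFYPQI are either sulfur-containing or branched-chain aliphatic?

1

Sulfur-containing: C, M. Branched-chain aliphatic: I, L, V.
Sulfur-containing residues here: none (0).
Branched-chain aliphatic residues here: I19 (1).
The two groups share no amino acid, so total = 0 + 1 = 1.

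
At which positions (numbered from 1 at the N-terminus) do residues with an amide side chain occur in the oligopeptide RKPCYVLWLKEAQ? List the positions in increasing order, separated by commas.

Asparagine (N) and glutamine (Q) have uncharged amide side chains.
Matching residues: Q13.

13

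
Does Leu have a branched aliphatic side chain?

Yes

Valine (V), leucine (L), and isoleucine (I) are the branched-chain amino acids.
Leucine is in this group.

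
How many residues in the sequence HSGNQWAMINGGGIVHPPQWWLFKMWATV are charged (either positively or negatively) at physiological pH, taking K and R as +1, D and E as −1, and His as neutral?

Charged side chains at pH ~7.4: K, R (positive); D, E (negative).
Matching residues: K24.

1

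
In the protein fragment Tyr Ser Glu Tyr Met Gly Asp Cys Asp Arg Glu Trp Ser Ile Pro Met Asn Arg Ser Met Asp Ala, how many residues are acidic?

Only D (aspartate) and E (glutamate) carry a side-chain carboxylic acid.
Matching residues: Glu3, Asp7, Asp9, Glu11, Asp21.

5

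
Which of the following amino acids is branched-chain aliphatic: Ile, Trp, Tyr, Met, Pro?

Ile

Valine (V), leucine (L), and isoleucine (I) are the branched-chain amino acids.
Of the listed options, only Ile belongs to this group.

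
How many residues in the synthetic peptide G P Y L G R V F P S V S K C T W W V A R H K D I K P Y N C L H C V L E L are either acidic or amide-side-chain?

Acidic: D, E. Amide-side-chain: N, Q.
Acidic residues here: D23, E35 (2).
Amide-side-chain residues here: N28 (1).
The two groups share no amino acid, so total = 2 + 1 = 3.

3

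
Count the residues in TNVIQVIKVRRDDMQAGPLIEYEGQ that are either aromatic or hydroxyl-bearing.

2

Aromatic: F, W, Y. Hydroxyl-bearing: S, T, Y.
Aromatic residues here: Y22 (1).
Hydroxyl-bearing residues here: T1, Y22 (2).
Y is in both groups, so the 1 Y residue must not be double-counted.
Total = 1 + 2 − 1 = 2.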